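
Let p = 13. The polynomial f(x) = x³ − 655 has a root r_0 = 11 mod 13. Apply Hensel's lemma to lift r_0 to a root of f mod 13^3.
r_2 = 687 (mod 2197)

Hensel: r_{i+1} = r_i − f(r_i)/f′(r_i) mod 13^{i+2}, where f′(x) = 3x². Iterate:
  r_0 = 11 (mod 13)
  r_1 = 11 (mod 169)
  r_2 = 687 (mod 2197)
Final: r = 687 with f(r) ≡ 0 mod 13^3.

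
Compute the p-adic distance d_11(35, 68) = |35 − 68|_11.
d_11(35, 68) = 1/11

Step 1 — x − y = 35 − 68 = -33. Step 2 — v_11(-33) = 1 (factor: -33 = −(11^1 · 3); the sign does not affect v_p). Step 3 — |x − y|_11 = 11^{-1} = 1/11.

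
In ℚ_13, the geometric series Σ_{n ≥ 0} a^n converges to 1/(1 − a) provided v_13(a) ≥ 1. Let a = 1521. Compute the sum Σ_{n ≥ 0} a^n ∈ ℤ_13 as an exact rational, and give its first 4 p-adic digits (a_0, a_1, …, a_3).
Σ a^n = 1/(1 − a) = -1/1520;  first 4 digits = (1, 0, 9, 0)

v_13(a) = 2 ≥ 1, so the series converges in ℤ_13 to 1/(1 − a) = 1/(1 − 1521) = -1/1520. Expand this rational in ℤ_13: compute digits iteratively via d_i = x_i mod 13, x_{i+1} = (x_i − d_i)/13. The first 4 digits are (1, 0, 9, 0).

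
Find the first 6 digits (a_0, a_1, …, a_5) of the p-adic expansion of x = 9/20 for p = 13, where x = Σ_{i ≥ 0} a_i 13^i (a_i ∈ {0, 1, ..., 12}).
(a_0, …, a_5) = (5, 12, 1, 7, 4, 12)

v_13(9/20) = 0 (numerator and denominator both coprime to 13), so x ∈ ℤ_13^×. Compute digits iteratively via a_i = x_i mod 13, x_{i+1} = (x_i − a_i)/13, with x_0 = x:
  x_0 = 9/20;  a_0 = 5;  x_1 = (x_0 − 5)/13 = -7/20
  x_1 = -7/20;  a_1 = 12;  x_2 = (x_1 − 12)/13 = -19/20
  x_2 = -19/20;  a_2 = 1;  x_3 = (x_2 − 1)/13 = -3/20
  x_3 = -3/20;  a_3 = 7;  x_4 = (x_3 − 7)/13 = -11/20
  x_4 = -11/20;  a_4 = 4;  x_5 = (x_4 − 4)/13 = -7/20
  x_5 = -7/20;  a_5 = 12;  x_6 = (x_5 − 12)/13 = -19/20
Digits: (5, 12, 1, 7, 4, 12).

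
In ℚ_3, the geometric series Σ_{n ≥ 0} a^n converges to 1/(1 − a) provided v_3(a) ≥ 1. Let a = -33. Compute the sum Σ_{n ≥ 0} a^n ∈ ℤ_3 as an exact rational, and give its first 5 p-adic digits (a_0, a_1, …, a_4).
Σ a^n = 1/(1 − a) = 1/34;  first 5 digits = (1, 1, 0, 1, 2)

v_3(a) = 1 ≥ 1, so the series converges in ℤ_3 to 1/(1 − a) = 1/(1 − (-33)) = 1/34. Expand this rational in ℤ_3: compute digits iteratively via d_i = x_i mod 3, x_{i+1} = (x_i − d_i)/3. The first 5 digits are (1, 1, 0, 1, 2).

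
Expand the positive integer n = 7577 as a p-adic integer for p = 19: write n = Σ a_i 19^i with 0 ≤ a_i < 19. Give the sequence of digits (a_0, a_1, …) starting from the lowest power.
(a_0, a_1, …) = (15, 18, 1, 1)

Repeated division by 19 gives the digits low-to-high: 7577 = 15 + 18·19^1 + 1·19^2 + 1·19^3. Digit sequence: (15, 18, 1, 1).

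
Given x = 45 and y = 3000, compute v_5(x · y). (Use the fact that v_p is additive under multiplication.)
v_5(135000) = 4

v_p(x) = 1 (factor: 45 = 5^1 · 9); v_p(y) = 3 (factor: 3000 = 5^3 · 24). Additivity: v_p(xy) = v_p(x) + v_p(y) = 1 + 3 = 4. (Direct check: xy = 135000 = 5^4 · (216).)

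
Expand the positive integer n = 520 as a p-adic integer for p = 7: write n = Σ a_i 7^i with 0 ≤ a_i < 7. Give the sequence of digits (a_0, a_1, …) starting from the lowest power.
(a_0, a_1, …) = (2, 4, 3, 1)

Repeated division by 7 gives the digits low-to-high: 520 = 2 + 4·7^1 + 3·7^2 + 1·7^3. Digit sequence: (2, 4, 3, 1).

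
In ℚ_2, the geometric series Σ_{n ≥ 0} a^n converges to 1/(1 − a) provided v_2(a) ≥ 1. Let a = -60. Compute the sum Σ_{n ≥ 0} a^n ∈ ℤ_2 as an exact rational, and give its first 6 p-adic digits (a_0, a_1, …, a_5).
Σ a^n = 1/(1 − a) = 1/61;  first 6 digits = (1, 0, 1, 0, 1, 0)

v_2(a) = 2 ≥ 1, so the series converges in ℤ_2 to 1/(1 − a) = 1/(1 − (-60)) = 1/61. Expand this rational in ℤ_2: compute digits iteratively via d_i = x_i mod 2, x_{i+1} = (x_i − d_i)/2. The first 6 digits are (1, 0, 1, 0, 1, 0).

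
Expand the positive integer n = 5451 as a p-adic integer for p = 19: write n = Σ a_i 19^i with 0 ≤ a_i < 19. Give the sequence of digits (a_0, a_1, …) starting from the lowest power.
(a_0, a_1, …) = (17, 1, 15)

Repeated division by 19 gives the digits low-to-high: 5451 = 17 + 1·19^1 + 15·19^2. Digit sequence: (17, 1, 15).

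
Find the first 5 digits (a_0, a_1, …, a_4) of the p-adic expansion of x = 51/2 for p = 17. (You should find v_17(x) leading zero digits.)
(a_0, …, a_4) = (0, 10, 8, 8, 8)

v_17(51/2) = 1, so a_0 = ... = a_0 = 0. Factor out: x = 17^1 · u with u = 3/2 a unit in ℤ_17. Expand u iteratively via a_{v+i} = u_i mod 17, u_{i+1} = (u_i − a_{v+i})/17:
  u_0 = 3/2;  a_1 = 10;  u_1 = (u_0 − 10)/17 = -1/2
  u_1 = -1/2;  a_2 = 8;  u_2 = (u_1 − 8)/17 = -1/2
  u_2 = -1/2;  a_3 = 8;  u_3 = (u_2 − 8)/17 = -1/2
  u_3 = -1/2;  a_4 = 8;  u_4 = (u_3 − 8)/17 = -1/2
Digits: (0, 10, 8, 8, 8).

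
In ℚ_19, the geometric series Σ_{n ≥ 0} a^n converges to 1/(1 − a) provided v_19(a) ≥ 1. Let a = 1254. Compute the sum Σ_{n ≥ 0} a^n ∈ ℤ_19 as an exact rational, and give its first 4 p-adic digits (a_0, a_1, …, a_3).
Σ a^n = 1/(1 − a) = -1/1253;  first 4 digits = (1, 9, 8, 8)

v_19(a) = 1 ≥ 1, so the series converges in ℤ_19 to 1/(1 − a) = 1/(1 − 1254) = -1/1253. Expand this rational in ℤ_19: compute digits iteratively via d_i = x_i mod 19, x_{i+1} = (x_i − d_i)/19. The first 4 digits are (1, 9, 8, 8).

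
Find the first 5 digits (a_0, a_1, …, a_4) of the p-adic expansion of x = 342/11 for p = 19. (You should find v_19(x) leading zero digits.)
(a_0, …, a_4) = (0, 12, 15, 13, 1)

v_19(342/11) = 1, so a_0 = ... = a_0 = 0. Factor out: x = 19^1 · u with u = 18/11 a unit in ℤ_19. Expand u iteratively via a_{v+i} = u_i mod 19, u_{i+1} = (u_i − a_{v+i})/19:
  u_0 = 18/11;  a_1 = 12;  u_1 = (u_0 − 12)/19 = -6/11
  u_1 = -6/11;  a_2 = 15;  u_2 = (u_1 − 15)/19 = -9/11
  u_2 = -9/11;  a_3 = 13;  u_3 = (u_2 − 13)/19 = -8/11
  u_3 = -8/11;  a_4 = 1;  u_4 = (u_3 − 1)/19 = -1/11
Digits: (0, 12, 15, 13, 1).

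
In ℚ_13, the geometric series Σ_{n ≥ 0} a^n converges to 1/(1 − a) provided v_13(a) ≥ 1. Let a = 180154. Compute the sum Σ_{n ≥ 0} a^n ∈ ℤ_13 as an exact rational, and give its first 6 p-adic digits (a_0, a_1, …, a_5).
Σ a^n = 1/(1 − a) = -1/180153;  first 6 digits = (1, 0, 0, 4, 6, 0)

v_13(a) = 3 ≥ 1, so the series converges in ℤ_13 to 1/(1 − a) = 1/(1 − 180154) = -1/180153. Expand this rational in ℤ_13: compute digits iteratively via d_i = x_i mod 13, x_{i+1} = (x_i − d_i)/13. The first 6 digits are (1, 0, 0, 4, 6, 0).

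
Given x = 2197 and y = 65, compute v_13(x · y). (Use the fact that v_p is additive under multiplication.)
v_13(142805) = 4

v_p(x) = 3 (factor: 2197 = 13^3 · 1); v_p(y) = 1 (factor: 65 = 13^1 · 5). Additivity: v_p(xy) = v_p(x) + v_p(y) = 3 + 1 = 4. (Direct check: xy = 142805 = 13^4 · (5).)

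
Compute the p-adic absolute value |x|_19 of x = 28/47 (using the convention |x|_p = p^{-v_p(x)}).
|28/47|_19 = 1

Step 1 — compute v_19(x) by factoring powers of 19 out of the numerator and denominator: v_19(28/47) = 0. Step 2 — apply |x|_p = p^{-v_p(x)} = 19^{0} = 1.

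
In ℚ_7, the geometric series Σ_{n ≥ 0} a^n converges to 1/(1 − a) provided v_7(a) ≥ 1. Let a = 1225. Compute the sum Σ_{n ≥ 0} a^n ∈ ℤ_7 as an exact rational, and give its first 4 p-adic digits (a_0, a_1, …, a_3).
Σ a^n = 1/(1 − a) = -1/1224;  first 4 digits = (1, 0, 4, 3)

v_7(a) = 2 ≥ 1, so the series converges in ℤ_7 to 1/(1 − a) = 1/(1 − 1225) = -1/1224. Expand this rational in ℤ_7: compute digits iteratively via d_i = x_i mod 7, x_{i+1} = (x_i − d_i)/7. The first 4 digits are (1, 0, 4, 3).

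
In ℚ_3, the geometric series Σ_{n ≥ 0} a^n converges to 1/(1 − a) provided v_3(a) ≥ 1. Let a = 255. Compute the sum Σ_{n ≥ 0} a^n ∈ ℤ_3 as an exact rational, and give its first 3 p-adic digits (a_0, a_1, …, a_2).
Σ a^n = 1/(1 − a) = -1/254;  first 3 digits = (1, 1, 2)

v_3(a) = 1 ≥ 1, so the series converges in ℤ_3 to 1/(1 − a) = 1/(1 − 255) = -1/254. Expand this rational in ℤ_3: compute digits iteratively via d_i = x_i mod 3, x_{i+1} = (x_i − d_i)/3. The first 3 digits are (1, 1, 2).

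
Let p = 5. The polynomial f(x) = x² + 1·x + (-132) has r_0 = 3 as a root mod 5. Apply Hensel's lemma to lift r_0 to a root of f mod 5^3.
r_2 = 113 (mod 125)

Hensel: r_{i+1} = r_i − f(r_i)·(f′(r_i))^{-1} mod 5^{i+2}, f′(x) = 2x + 1. Iterate:
  r_0 = 3 (mod 5)
  r_1 = 13 (mod 25)
  r_2 = 113 (mod 125)
Final: r = 113 satisfies f(r) ≡ 0 mod 5^3.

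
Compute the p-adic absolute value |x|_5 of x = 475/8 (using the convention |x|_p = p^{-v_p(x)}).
|475/8|_5 = 1/25

Step 1 — compute v_5(x) by factoring powers of 5 out of the numerator and denominator: v_5(475/8) = 2. Step 2 — apply |x|_p = p^{-v_p(x)} = 5^{-2} = 1/25.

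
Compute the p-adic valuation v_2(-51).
v_2(-51) = 0

v_2(n) is the largest exponent k such that 2^k divides n. Factor out: -51 = -2^0 · 51. (Sign doesn't affect v_p.) So v_2(-51) = 0.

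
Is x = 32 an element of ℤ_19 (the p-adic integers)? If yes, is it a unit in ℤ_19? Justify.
x ∈ ℤ_19^× (unit); v_19(x) = 0

ℤ_19 = {x ∈ ℚ_19 : v_19(x) ≥ 0} and ℤ_19^× = {x ∈ ℤ_19 : v_19(x) = 0}. Here v_19(32) = v_19(num) − v_19(den) = 0; compare against these criteria.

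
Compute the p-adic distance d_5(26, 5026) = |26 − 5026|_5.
d_5(26, 5026) = 1/625

Step 1 — x − y = 26 − 5026 = -5000. Step 2 — v_5(-5000) = 4 (factor: -5000 = −(5^4 · 8); the sign does not affect v_p). Step 3 — |x − y|_5 = 5^{-4} = 1/625.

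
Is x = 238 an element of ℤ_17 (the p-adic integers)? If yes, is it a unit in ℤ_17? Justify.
x ∈ ℤ_17 but not a unit; v_17(x) = 1 > 0

ℤ_17 = {x ∈ ℚ_17 : v_17(x) ≥ 0} and ℤ_17^× = {x ∈ ℤ_17 : v_17(x) = 0}. Here v_17(238) = v_17(num) − v_17(den) = 1; compare against these criteria.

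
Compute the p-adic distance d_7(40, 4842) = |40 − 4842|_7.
d_7(40, 4842) = 1/2401

Step 1 — x − y = 40 − 4842 = -4802. Step 2 — v_7(-4802) = 4 (factor: -4802 = −(7^4 · 2); the sign does not affect v_p). Step 3 — |x − y|_7 = 7^{-4} = 1/2401.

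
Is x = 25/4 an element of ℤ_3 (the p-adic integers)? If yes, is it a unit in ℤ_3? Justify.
x ∈ ℤ_3^× (unit); v_3(x) = 0

ℤ_3 = {x ∈ ℚ_3 : v_3(x) ≥ 0} and ℤ_3^× = {x ∈ ℤ_3 : v_3(x) = 0}. Here v_3(25/4) = v_3(num) − v_3(den) = 0; compare against these criteria.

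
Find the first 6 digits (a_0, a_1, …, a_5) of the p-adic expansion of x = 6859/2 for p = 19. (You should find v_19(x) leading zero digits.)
(a_0, …, a_5) = (0, 0, 0, 10, 9, 9)

v_19(6859/2) = 3, so a_0 = ... = a_2 = 0. Factor out: x = 19^3 · u with u = 1/2 a unit in ℤ_19. Expand u iteratively via a_{v+i} = u_i mod 19, u_{i+1} = (u_i − a_{v+i})/19:
  u_0 = 1/2;  a_3 = 10;  u_1 = (u_0 − 10)/19 = -1/2
  u_1 = -1/2;  a_4 = 9;  u_2 = (u_1 − 9)/19 = -1/2
  u_2 = -1/2;  a_5 = 9;  u_3 = (u_2 − 9)/19 = -1/2
Digits: (0, 0, 0, 10, 9, 9).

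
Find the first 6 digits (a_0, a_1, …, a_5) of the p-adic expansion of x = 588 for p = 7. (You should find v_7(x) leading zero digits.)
(a_0, …, a_5) = (0, 0, 5, 1, 0, 0)

v_7(588) = 2, so a_0 = ... = a_1 = 0. Factor out: x = 7^2 · u with u = 12 a unit in ℤ_7. Expand u iteratively via a_{v+i} = u_i mod 7, u_{i+1} = (u_i − a_{v+i})/7:
  u_0 = 12;  a_2 = 5;  u_1 = (u_0 − 5)/7 = 1
  u_1 = 1;  a_3 = 1;  u_2 = (u_1 − 1)/7 = 0
  u_2 = 0;  a_4 = 0;  u_3 = (u_2 − 0)/7 = 0
  u_3 = 0;  a_5 = 0;  u_4 = (u_3 − 0)/7 = 0
Digits: (0, 0, 5, 1, 0, 0).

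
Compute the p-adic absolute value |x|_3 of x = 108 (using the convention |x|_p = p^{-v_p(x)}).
|108|_3 = 1/27

Step 1 — compute v_3(x) by factoring powers of 3 out of the numerator and denominator: v_3(108) = 3. Step 2 — apply |x|_p = p^{-v_p(x)} = 3^{-3} = 1/27.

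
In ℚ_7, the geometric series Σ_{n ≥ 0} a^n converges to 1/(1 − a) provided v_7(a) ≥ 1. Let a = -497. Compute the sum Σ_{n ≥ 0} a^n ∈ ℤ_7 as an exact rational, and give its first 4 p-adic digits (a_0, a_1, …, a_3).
Σ a^n = 1/(1 − a) = 1/498;  first 4 digits = (1, 6, 4, 3)

v_7(a) = 1 ≥ 1, so the series converges in ℤ_7 to 1/(1 − a) = 1/(1 − (-497)) = 1/498. Expand this rational in ℤ_7: compute digits iteratively via d_i = x_i mod 7, x_{i+1} = (x_i − d_i)/7. The first 4 digits are (1, 6, 4, 3).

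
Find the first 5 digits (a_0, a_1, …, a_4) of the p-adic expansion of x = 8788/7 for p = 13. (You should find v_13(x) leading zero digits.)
(a_0, …, a_4) = (0, 0, 0, 8, 5)

v_13(8788/7) = 3, so a_0 = ... = a_2 = 0. Factor out: x = 13^3 · u with u = 4/7 a unit in ℤ_13. Expand u iteratively via a_{v+i} = u_i mod 13, u_{i+1} = (u_i − a_{v+i})/13:
  u_0 = 4/7;  a_3 = 8;  u_1 = (u_0 − 8)/13 = -4/7
  u_1 = -4/7;  a_4 = 5;  u_2 = (u_1 − 5)/13 = -3/7
Digits: (0, 0, 0, 8, 5).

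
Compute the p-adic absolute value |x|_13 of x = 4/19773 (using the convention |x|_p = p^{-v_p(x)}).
|4/19773|_13 = 2197

Step 1 — compute v_13(x) by factoring powers of 13 out of the numerator and denominator: v_13(4/19773) = -3. Step 2 — apply |x|_p = p^{-v_p(x)} = 13^{3} = 2197.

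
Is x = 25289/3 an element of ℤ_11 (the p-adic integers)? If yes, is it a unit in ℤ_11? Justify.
x ∈ ℤ_11 but not a unit; v_11(x) = 3 > 0

ℤ_11 = {x ∈ ℚ_11 : v_11(x) ≥ 0} and ℤ_11^× = {x ∈ ℤ_11 : v_11(x) = 0}. Here v_11(25289/3) = v_11(num) − v_11(den) = 3; compare against these criteria.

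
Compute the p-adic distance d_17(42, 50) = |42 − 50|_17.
d_17(42, 50) = 1

Step 1 — x − y = 42 − 50 = -8. Step 2 — v_17(-8) = 0 (factor: -8 = −(17^0 · 8); the sign does not affect v_p). Step 3 — |x − y|_17 = 17^{0} = 1.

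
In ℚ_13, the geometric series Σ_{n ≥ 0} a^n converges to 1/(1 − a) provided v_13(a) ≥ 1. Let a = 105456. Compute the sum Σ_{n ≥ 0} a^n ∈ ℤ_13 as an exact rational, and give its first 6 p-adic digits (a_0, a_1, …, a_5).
Σ a^n = 1/(1 − a) = -1/105455;  first 6 digits = (1, 0, 0, 9, 3, 0)

v_13(a) = 3 ≥ 1, so the series converges in ℤ_13 to 1/(1 − a) = 1/(1 − 105456) = -1/105455. Expand this rational in ℤ_13: compute digits iteratively via d_i = x_i mod 13, x_{i+1} = (x_i − d_i)/13. The first 6 digits are (1, 0, 0, 9, 3, 0).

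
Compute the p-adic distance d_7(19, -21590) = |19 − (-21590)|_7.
d_7(19, -21590) = 1/2401

Step 1 — x − y = 19 − (-21590) = 21609. Step 2 — v_7(21609) = 4 (factor: 21609 = (7^4 · 9); the sign does not affect v_p). Step 3 — |x − y|_7 = 7^{-4} = 1/2401.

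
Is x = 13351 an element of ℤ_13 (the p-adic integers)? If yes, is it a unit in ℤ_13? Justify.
x ∈ ℤ_13 but not a unit; v_13(x) = 2 > 0

ℤ_13 = {x ∈ ℚ_13 : v_13(x) ≥ 0} and ℤ_13^× = {x ∈ ℤ_13 : v_13(x) = 0}. Here v_13(13351) = v_13(num) − v_13(den) = 2; compare against these criteria.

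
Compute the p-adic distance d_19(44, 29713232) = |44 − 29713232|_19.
d_19(44, 29713232) = 1/2476099

Step 1 — x − y = 44 − 29713232 = -29713188. Step 2 — v_19(-29713188) = 5 (factor: -29713188 = −(19^5 · 12); the sign does not affect v_p). Step 3 — |x − y|_19 = 19^{-5} = 1/2476099.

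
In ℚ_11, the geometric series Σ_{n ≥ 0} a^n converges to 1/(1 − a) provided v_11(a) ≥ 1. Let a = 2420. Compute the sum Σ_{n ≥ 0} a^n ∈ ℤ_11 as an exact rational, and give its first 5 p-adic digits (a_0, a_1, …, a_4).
Σ a^n = 1/(1 − a) = -1/2419;  first 5 digits = (1, 0, 9, 1, 4)

v_11(a) = 2 ≥ 1, so the series converges in ℤ_11 to 1/(1 − a) = 1/(1 − 2420) = -1/2419. Expand this rational in ℤ_11: compute digits iteratively via d_i = x_i mod 11, x_{i+1} = (x_i − d_i)/11. The first 5 digits are (1, 0, 9, 1, 4).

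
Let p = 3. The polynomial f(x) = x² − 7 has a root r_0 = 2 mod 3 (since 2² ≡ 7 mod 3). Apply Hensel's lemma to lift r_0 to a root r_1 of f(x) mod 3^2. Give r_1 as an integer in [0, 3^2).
r_1 = 5 (mod 9)

Hensel's recurrence: r_{i+1} = r_i − f(r_i)·(f′(r_i))^{-1} mod 3^{i+2}, with f′(x) = 2x. Iterate:
  r_0 = 2 (mod 3)
  r_1 = 5 (mod 9)
Final: r_1 = 5, and one checks f(r_1) ≡ 0 mod 3^2.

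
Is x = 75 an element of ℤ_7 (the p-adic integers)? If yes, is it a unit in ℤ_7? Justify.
x ∈ ℤ_7^× (unit); v_7(x) = 0

ℤ_7 = {x ∈ ℚ_7 : v_7(x) ≥ 0} and ℤ_7^× = {x ∈ ℤ_7 : v_7(x) = 0}. Here v_7(75) = v_7(num) − v_7(den) = 0; compare against these criteria.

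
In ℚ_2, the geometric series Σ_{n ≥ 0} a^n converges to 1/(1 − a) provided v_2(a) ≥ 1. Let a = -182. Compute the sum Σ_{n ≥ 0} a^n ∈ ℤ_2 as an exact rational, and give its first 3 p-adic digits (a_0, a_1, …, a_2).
Σ a^n = 1/(1 − a) = 1/183;  first 3 digits = (1, 1, 1)

v_2(a) = 1 ≥ 1, so the series converges in ℤ_2 to 1/(1 − a) = 1/(1 − (-182)) = 1/183. Expand this rational in ℤ_2: compute digits iteratively via d_i = x_i mod 2, x_{i+1} = (x_i − d_i)/2. The first 3 digits are (1, 1, 1).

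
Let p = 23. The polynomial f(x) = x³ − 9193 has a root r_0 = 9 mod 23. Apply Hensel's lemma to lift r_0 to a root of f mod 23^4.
r_3 = 123266 (mod 279841)

Hensel: r_{i+1} = r_i − f(r_i)/f′(r_i) mod 23^{i+2}, where f′(x) = 3x². Iterate:
  r_0 = 9 (mod 23)
  r_1 = 9 (mod 529)
  r_2 = 1596 (mod 12167)
  r_3 = 123266 (mod 279841)
Final: r = 123266 with f(r) ≡ 0 mod 23^4.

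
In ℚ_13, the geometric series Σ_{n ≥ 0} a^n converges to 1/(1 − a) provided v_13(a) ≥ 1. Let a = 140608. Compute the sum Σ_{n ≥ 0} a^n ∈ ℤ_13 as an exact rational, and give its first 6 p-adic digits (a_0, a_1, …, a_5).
Σ a^n = 1/(1 − a) = -1/140607;  first 6 digits = (1, 0, 0, 12, 4, 0)

v_13(a) = 3 ≥ 1, so the series converges in ℤ_13 to 1/(1 − a) = 1/(1 − 140608) = -1/140607. Expand this rational in ℤ_13: compute digits iteratively via d_i = x_i mod 13, x_{i+1} = (x_i − d_i)/13. The first 6 digits are (1, 0, 0, 12, 4, 0).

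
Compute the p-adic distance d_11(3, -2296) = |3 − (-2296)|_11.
d_11(3, -2296) = 1/121

Step 1 — x − y = 3 − (-2296) = 2299. Step 2 — v_11(2299) = 2 (factor: 2299 = (11^2 · 19); the sign does not affect v_p). Step 3 — |x − y|_11 = 11^{-2} = 1/121.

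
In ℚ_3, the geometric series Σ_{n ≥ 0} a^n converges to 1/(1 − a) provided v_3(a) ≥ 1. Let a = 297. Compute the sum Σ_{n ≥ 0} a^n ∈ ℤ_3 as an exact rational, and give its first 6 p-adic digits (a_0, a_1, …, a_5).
Σ a^n = 1/(1 − a) = -1/296;  first 6 digits = (1, 0, 0, 2, 0, 1)

v_3(a) = 3 ≥ 1, so the series converges in ℤ_3 to 1/(1 − a) = 1/(1 − 297) = -1/296. Expand this rational in ℤ_3: compute digits iteratively via d_i = x_i mod 3, x_{i+1} = (x_i − d_i)/3. The first 6 digits are (1, 0, 0, 2, 0, 1).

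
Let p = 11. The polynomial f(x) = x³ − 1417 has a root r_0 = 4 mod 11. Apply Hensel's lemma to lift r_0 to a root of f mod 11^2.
r_1 = 70 (mod 121)

Hensel: r_{i+1} = r_i − f(r_i)/f′(r_i) mod 11^{i+2}, where f′(x) = 3x². Iterate:
  r_0 = 4 (mod 11)
  r_1 = 70 (mod 121)
Final: r = 70 with f(r) ≡ 0 mod 11^2.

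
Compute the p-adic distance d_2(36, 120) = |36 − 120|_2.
d_2(36, 120) = 1/4

Step 1 — x − y = 36 − 120 = -84. Step 2 — v_2(-84) = 2 (factor: -84 = −(2^2 · 21); the sign does not affect v_p). Step 3 — |x − y|_2 = 2^{-2} = 1/4.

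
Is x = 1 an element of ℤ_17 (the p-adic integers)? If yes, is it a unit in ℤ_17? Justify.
x ∈ ℤ_17^× (unit); v_17(x) = 0

ℤ_17 = {x ∈ ℚ_17 : v_17(x) ≥ 0} and ℤ_17^× = {x ∈ ℤ_17 : v_17(x) = 0}. Here v_17(1) = v_17(num) − v_17(den) = 0; compare against these criteria.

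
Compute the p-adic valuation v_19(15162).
v_19(15162) = 2

v_19(n) is the largest exponent k such that 19^k divides n. Factor out: 15162 = 19^2 · 42. (Sign doesn't affect v_p.) So v_19(15162) = 2.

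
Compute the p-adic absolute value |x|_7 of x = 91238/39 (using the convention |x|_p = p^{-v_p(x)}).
|91238/39|_7 = 1/2401

Step 1 — compute v_7(x) by factoring powers of 7 out of the numerator and denominator: v_7(91238/39) = 4. Step 2 — apply |x|_p = p^{-v_p(x)} = 7^{-4} = 1/2401.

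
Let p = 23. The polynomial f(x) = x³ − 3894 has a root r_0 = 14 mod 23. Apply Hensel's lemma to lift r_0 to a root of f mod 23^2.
r_1 = 428 (mod 529)

Hensel: r_{i+1} = r_i − f(r_i)/f′(r_i) mod 23^{i+2}, where f′(x) = 3x². Iterate:
  r_0 = 14 (mod 23)
  r_1 = 428 (mod 529)
Final: r = 428 with f(r) ≡ 0 mod 23^2.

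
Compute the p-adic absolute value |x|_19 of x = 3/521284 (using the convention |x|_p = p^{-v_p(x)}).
|3/521284|_19 = 130321

Step 1 — compute v_19(x) by factoring powers of 19 out of the numerator and denominator: v_19(3/521284) = -4. Step 2 — apply |x|_p = p^{-v_p(x)} = 19^{4} = 130321.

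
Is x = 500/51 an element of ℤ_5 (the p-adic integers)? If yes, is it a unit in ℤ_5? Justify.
x ∈ ℤ_5 but not a unit; v_5(x) = 3 > 0

ℤ_5 = {x ∈ ℚ_5 : v_5(x) ≥ 0} and ℤ_5^× = {x ∈ ℤ_5 : v_5(x) = 0}. Here v_5(500/51) = v_5(num) − v_5(den) = 3; compare against these criteria.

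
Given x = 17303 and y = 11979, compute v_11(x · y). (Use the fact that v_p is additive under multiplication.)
v_11(207272637) = 6

v_p(x) = 3 (factor: 17303 = 11^3 · 13); v_p(y) = 3 (factor: 11979 = 11^3 · 9). Additivity: v_p(xy) = v_p(x) + v_p(y) = 3 + 3 = 6. (Direct check: xy = 207272637 = 11^6 · (117).)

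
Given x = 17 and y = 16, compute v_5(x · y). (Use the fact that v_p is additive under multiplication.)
v_5(272) = 0

v_p(x) = 0 (factor: 17 = 5^0 · 17); v_p(y) = 0 (factor: 16 = 5^0 · 16). Additivity: v_p(xy) = v_p(x) + v_p(y) = 0 + 0 = 0. (Direct check: xy = 272 = 5^0 · (272).)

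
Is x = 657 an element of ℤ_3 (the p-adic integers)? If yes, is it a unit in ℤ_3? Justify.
x ∈ ℤ_3 but not a unit; v_3(x) = 2 > 0

ℤ_3 = {x ∈ ℚ_3 : v_3(x) ≥ 0} and ℤ_3^× = {x ∈ ℤ_3 : v_3(x) = 0}. Here v_3(657) = v_3(num) − v_3(den) = 2; compare against these criteria.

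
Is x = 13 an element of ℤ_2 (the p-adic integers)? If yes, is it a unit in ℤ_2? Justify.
x ∈ ℤ_2^× (unit); v_2(x) = 0

ℤ_2 = {x ∈ ℚ_2 : v_2(x) ≥ 0} and ℤ_2^× = {x ∈ ℤ_2 : v_2(x) = 0}. Here v_2(13) = v_2(num) − v_2(den) = 0; compare against these criteria.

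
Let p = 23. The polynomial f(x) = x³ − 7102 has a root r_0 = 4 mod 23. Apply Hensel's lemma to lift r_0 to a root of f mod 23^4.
r_3 = 84460 (mod 279841)

Hensel: r_{i+1} = r_i − f(r_i)/f′(r_i) mod 23^{i+2}, where f′(x) = 3x². Iterate:
  r_0 = 4 (mod 23)
  r_1 = 349 (mod 529)
  r_2 = 11458 (mod 12167)
  r_3 = 84460 (mod 279841)
Final: r = 84460 with f(r) ≡ 0 mod 23^4.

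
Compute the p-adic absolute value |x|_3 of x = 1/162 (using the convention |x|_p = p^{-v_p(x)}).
|1/162|_3 = 81

Step 1 — compute v_3(x) by factoring powers of 3 out of the numerator and denominator: v_3(1/162) = -4. Step 2 — apply |x|_p = p^{-v_p(x)} = 3^{4} = 81.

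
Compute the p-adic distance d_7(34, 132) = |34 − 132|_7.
d_7(34, 132) = 1/49

Step 1 — x − y = 34 − 132 = -98. Step 2 — v_7(-98) = 2 (factor: -98 = −(7^2 · 2); the sign does not affect v_p). Step 3 — |x − y|_7 = 7^{-2} = 1/49.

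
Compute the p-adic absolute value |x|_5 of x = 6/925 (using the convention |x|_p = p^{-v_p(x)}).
|6/925|_5 = 25

Step 1 — compute v_5(x) by factoring powers of 5 out of the numerator and denominator: v_5(6/925) = -2. Step 2 — apply |x|_p = p^{-v_p(x)} = 5^{2} = 25.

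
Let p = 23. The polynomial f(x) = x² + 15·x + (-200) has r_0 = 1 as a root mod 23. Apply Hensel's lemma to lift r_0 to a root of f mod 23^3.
r_2 = 10374 (mod 12167)

Hensel: r_{i+1} = r_i − f(r_i)·(f′(r_i))^{-1} mod 23^{i+2}, f′(x) = 2x + 15. Iterate:
  r_0 = 1 (mod 23)
  r_1 = 323 (mod 529)
  r_2 = 10374 (mod 12167)
Final: r = 10374 satisfies f(r) ≡ 0 mod 23^3.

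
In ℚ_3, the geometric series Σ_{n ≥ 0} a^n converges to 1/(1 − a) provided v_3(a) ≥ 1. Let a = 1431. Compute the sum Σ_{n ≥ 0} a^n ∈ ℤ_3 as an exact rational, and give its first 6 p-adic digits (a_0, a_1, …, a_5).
Σ a^n = 1/(1 − a) = -1/1430;  first 6 digits = (1, 0, 0, 2, 2, 2)

v_3(a) = 3 ≥ 1, so the series converges in ℤ_3 to 1/(1 − a) = 1/(1 − 1431) = -1/1430. Expand this rational in ℤ_3: compute digits iteratively via d_i = x_i mod 3, x_{i+1} = (x_i − d_i)/3. The first 6 digits are (1, 0, 0, 2, 2, 2).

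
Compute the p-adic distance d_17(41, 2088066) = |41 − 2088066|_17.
d_17(41, 2088066) = 1/83521

Step 1 — x − y = 41 − 2088066 = -2088025. Step 2 — v_17(-2088025) = 4 (factor: -2088025 = −(17^4 · 25); the sign does not affect v_p). Step 3 — |x − y|_17 = 17^{-4} = 1/83521.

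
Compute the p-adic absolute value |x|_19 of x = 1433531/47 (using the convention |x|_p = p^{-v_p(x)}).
|1433531/47|_19 = 1/130321

Step 1 — compute v_19(x) by factoring powers of 19 out of the numerator and denominator: v_19(1433531/47) = 4. Step 2 — apply |x|_p = p^{-v_p(x)} = 19^{-4} = 1/130321.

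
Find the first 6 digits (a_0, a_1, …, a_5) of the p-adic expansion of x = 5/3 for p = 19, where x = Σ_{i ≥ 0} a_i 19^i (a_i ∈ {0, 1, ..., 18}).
(a_0, …, a_5) = (8, 6, 6, 6, 6, 6)

v_19(5/3) = 0 (numerator and denominator both coprime to 19), so x ∈ ℤ_19^×. Compute digits iteratively via a_i = x_i mod 19, x_{i+1} = (x_i − a_i)/19, with x_0 = x:
  x_0 = 5/3;  a_0 = 8;  x_1 = (x_0 − 8)/19 = -1/3
  x_1 = -1/3;  a_1 = 6;  x_2 = (x_1 − 6)/19 = -1/3
  x_2 = -1/3;  a_2 = 6;  x_3 = (x_2 − 6)/19 = -1/3
  x_3 = -1/3;  a_3 = 6;  x_4 = (x_3 − 6)/19 = -1/3
  x_4 = -1/3;  a_4 = 6;  x_5 = (x_4 − 6)/19 = -1/3
  x_5 = -1/3;  a_5 = 6;  x_6 = (x_5 − 6)/19 = -1/3
Digits: (8, 6, 6, 6, 6, 6).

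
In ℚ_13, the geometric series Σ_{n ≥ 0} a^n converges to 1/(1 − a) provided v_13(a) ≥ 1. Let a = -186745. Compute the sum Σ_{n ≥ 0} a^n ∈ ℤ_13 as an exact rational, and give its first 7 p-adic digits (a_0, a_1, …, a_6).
Σ a^n = 1/(1 − a) = 1/186746;  first 7 digits = (1, 0, 0, 6, 6, 12, 9)

v_13(a) = 3 ≥ 1, so the series converges in ℤ_13 to 1/(1 − a) = 1/(1 − (-186745)) = 1/186746. Expand this rational in ℤ_13: compute digits iteratively via d_i = x_i mod 13, x_{i+1} = (x_i − d_i)/13. The first 7 digits are (1, 0, 0, 6, 6, 12, 9).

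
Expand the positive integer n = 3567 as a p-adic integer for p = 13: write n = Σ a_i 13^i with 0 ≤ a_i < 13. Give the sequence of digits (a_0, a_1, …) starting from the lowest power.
(a_0, a_1, …) = (5, 1, 8, 1)

Repeated division by 13 gives the digits low-to-high: 3567 = 5 + 1·13^1 + 8·13^2 + 1·13^3. Digit sequence: (5, 1, 8, 1).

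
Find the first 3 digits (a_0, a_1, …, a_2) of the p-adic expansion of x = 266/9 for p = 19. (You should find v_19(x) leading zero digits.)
(a_0, …, a_2) = (0, 10, 8)

v_19(266/9) = 1, so a_0 = ... = a_0 = 0. Factor out: x = 19^1 · u with u = 14/9 a unit in ℤ_19. Expand u iteratively via a_{v+i} = u_i mod 19, u_{i+1} = (u_i − a_{v+i})/19:
  u_0 = 14/9;  a_1 = 10;  u_1 = (u_0 − 10)/19 = -4/9
  u_1 = -4/9;  a_2 = 8;  u_2 = (u_1 − 8)/19 = -4/9
Digits: (0, 10, 8).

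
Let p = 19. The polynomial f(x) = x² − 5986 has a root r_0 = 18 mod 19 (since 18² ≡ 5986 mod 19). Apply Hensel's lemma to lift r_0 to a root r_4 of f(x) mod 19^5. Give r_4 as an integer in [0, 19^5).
r_4 = 1745510 (mod 2476099)

Hensel's recurrence: r_{i+1} = r_i − f(r_i)·(f′(r_i))^{-1} mod 19^{i+2}, with f′(x) = 2x. Iterate:
  r_0 = 18 (mod 19)
  r_1 = 75 (mod 361)
  r_2 = 3324 (mod 6859)
  r_3 = 51337 (mod 130321)
  r_4 = 1745510 (mod 2476099)
Final: r_4 = 1745510, and one checks f(r_4) ≡ 0 mod 19^5.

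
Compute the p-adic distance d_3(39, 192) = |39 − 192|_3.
d_3(39, 192) = 1/9

Step 1 — x − y = 39 − 192 = -153. Step 2 — v_3(-153) = 2 (factor: -153 = −(3^2 · 17); the sign does not affect v_p). Step 3 — |x − y|_3 = 3^{-2} = 1/9.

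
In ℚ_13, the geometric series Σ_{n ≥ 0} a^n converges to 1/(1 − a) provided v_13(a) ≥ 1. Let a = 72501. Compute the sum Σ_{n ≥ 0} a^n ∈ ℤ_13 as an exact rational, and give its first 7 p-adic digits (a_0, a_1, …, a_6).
Σ a^n = 1/(1 − a) = -1/72500;  first 7 digits = (1, 0, 0, 7, 2, 0, 10)

v_13(a) = 3 ≥ 1, so the series converges in ℤ_13 to 1/(1 − a) = 1/(1 − 72501) = -1/72500. Expand this rational in ℤ_13: compute digits iteratively via d_i = x_i mod 13, x_{i+1} = (x_i − d_i)/13. The first 7 digits are (1, 0, 0, 7, 2, 0, 10).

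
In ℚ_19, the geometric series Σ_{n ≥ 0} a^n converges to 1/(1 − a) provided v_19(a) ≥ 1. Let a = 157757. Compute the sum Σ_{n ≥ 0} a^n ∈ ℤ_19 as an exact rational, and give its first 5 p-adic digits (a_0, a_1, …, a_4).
Σ a^n = 1/(1 − a) = -1/157756;  first 5 digits = (1, 0, 0, 4, 1)

v_19(a) = 3 ≥ 1, so the series converges in ℤ_19 to 1/(1 − a) = 1/(1 − 157757) = -1/157756. Expand this rational in ℤ_19: compute digits iteratively via d_i = x_i mod 19, x_{i+1} = (x_i − d_i)/19. The first 5 digits are (1, 0, 0, 4, 1).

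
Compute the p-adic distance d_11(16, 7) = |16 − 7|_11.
d_11(16, 7) = 1

Step 1 — x − y = 16 − 7 = 9. Step 2 — v_11(9) = 0 (factor: 9 = (11^0 · 9); the sign does not affect v_p). Step 3 — |x − y|_11 = 11^{0} = 1.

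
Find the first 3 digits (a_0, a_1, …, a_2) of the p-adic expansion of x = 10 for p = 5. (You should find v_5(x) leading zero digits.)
(a_0, …, a_2) = (0, 2, 0)

v_5(10) = 1, so a_0 = ... = a_0 = 0. Factor out: x = 5^1 · u with u = 2 a unit in ℤ_5. Expand u iteratively via a_{v+i} = u_i mod 5, u_{i+1} = (u_i − a_{v+i})/5:
  u_0 = 2;  a_1 = 2;  u_1 = (u_0 − 2)/5 = 0
  u_1 = 0;  a_2 = 0;  u_2 = (u_1 − 0)/5 = 0
Digits: (0, 2, 0).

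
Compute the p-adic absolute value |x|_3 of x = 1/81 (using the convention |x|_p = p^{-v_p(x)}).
|1/81|_3 = 81

Step 1 — compute v_3(x) by factoring powers of 3 out of the numerator and denominator: v_3(1/81) = -4. Step 2 — apply |x|_p = p^{-v_p(x)} = 3^{4} = 81.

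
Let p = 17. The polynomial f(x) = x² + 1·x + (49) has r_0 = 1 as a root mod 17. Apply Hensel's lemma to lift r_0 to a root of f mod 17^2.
r_1 = 273 (mod 289)

Hensel: r_{i+1} = r_i − f(r_i)·(f′(r_i))^{-1} mod 17^{i+2}, f′(x) = 2x + 1. Iterate:
  r_0 = 1 (mod 17)
  r_1 = 273 (mod 289)
Final: r = 273 satisfies f(r) ≡ 0 mod 17^2.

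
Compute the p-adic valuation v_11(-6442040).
v_11(-6442040) = 5

v_11(n) is the largest exponent k such that 11^k divides n. Factor out: -6442040 = -11^5 · 40. (Sign doesn't affect v_p.) So v_11(-6442040) = 5.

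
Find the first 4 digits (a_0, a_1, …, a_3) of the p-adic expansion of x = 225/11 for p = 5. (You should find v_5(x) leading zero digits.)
(a_0, …, a_3) = (0, 0, 4, 3)

v_5(225/11) = 2, so a_0 = ... = a_1 = 0. Factor out: x = 5^2 · u with u = 9/11 a unit in ℤ_5. Expand u iteratively via a_{v+i} = u_i mod 5, u_{i+1} = (u_i − a_{v+i})/5:
  u_0 = 9/11;  a_2 = 4;  u_1 = (u_0 − 4)/5 = -7/11
  u_1 = -7/11;  a_3 = 3;  u_2 = (u_1 − 3)/5 = -8/11
Digits: (0, 0, 4, 3).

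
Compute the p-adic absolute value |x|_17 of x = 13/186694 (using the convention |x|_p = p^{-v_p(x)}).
|13/186694|_17 = 4913

Step 1 — compute v_17(x) by factoring powers of 17 out of the numerator and denominator: v_17(13/186694) = -3. Step 2 — apply |x|_p = p^{-v_p(x)} = 17^{3} = 4913.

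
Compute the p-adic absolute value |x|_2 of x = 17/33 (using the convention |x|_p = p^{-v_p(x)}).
|17/33|_2 = 1

Step 1 — compute v_2(x) by factoring powers of 2 out of the numerator and denominator: v_2(17/33) = 0. Step 2 — apply |x|_p = p^{-v_p(x)} = 2^{0} = 1.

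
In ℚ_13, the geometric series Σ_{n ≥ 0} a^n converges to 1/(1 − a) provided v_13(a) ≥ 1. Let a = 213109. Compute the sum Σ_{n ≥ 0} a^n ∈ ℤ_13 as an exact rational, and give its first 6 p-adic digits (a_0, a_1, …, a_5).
Σ a^n = 1/(1 − a) = -1/213108;  first 6 digits = (1, 0, 0, 6, 7, 0)

v_13(a) = 3 ≥ 1, so the series converges in ℤ_13 to 1/(1 − a) = 1/(1 − 213109) = -1/213108. Expand this rational in ℤ_13: compute digits iteratively via d_i = x_i mod 13, x_{i+1} = (x_i − d_i)/13. The first 6 digits are (1, 0, 0, 6, 7, 0).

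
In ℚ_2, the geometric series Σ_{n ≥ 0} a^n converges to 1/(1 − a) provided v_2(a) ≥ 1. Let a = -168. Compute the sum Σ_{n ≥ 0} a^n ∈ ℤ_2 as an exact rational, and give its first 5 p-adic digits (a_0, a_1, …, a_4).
Σ a^n = 1/(1 − a) = 1/169;  first 5 digits = (1, 0, 0, 1, 1)

v_2(a) = 3 ≥ 1, so the series converges in ℤ_2 to 1/(1 − a) = 1/(1 − (-168)) = 1/169. Expand this rational in ℤ_2: compute digits iteratively via d_i = x_i mod 2, x_{i+1} = (x_i − d_i)/2. The first 5 digits are (1, 0, 0, 1, 1).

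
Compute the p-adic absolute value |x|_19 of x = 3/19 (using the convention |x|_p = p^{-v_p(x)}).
|3/19|_19 = 19

Step 1 — compute v_19(x) by factoring powers of 19 out of the numerator and denominator: v_19(3/19) = -1. Step 2 — apply |x|_p = p^{-v_p(x)} = 19^{1} = 19.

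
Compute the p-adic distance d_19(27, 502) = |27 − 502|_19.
d_19(27, 502) = 1/19

Step 1 — x − y = 27 − 502 = -475. Step 2 — v_19(-475) = 1 (factor: -475 = −(19^1 · 25); the sign does not affect v_p). Step 3 — |x − y|_19 = 19^{-1} = 1/19.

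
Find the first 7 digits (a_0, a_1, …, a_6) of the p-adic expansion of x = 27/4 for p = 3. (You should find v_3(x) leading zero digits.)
(a_0, …, a_6) = (0, 0, 0, 1, 2, 0, 2)

v_3(27/4) = 3, so a_0 = ... = a_2 = 0. Factor out: x = 3^3 · u with u = 1/4 a unit in ℤ_3. Expand u iteratively via a_{v+i} = u_i mod 3, u_{i+1} = (u_i − a_{v+i})/3:
  u_0 = 1/4;  a_3 = 1;  u_1 = (u_0 − 1)/3 = -1/4
  u_1 = -1/4;  a_4 = 2;  u_2 = (u_1 − 2)/3 = -3/4
  u_2 = -3/4;  a_5 = 0;  u_3 = (u_2 − 0)/3 = -1/4
  u_3 = -1/4;  a_6 = 2;  u_4 = (u_3 − 2)/3 = -3/4
Digits: (0, 0, 0, 1, 2, 0, 2).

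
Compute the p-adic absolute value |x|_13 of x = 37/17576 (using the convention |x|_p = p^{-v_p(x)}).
|37/17576|_13 = 2197

Step 1 — compute v_13(x) by factoring powers of 13 out of the numerator and denominator: v_13(37/17576) = -3. Step 2 — apply |x|_p = p^{-v_p(x)} = 13^{3} = 2197.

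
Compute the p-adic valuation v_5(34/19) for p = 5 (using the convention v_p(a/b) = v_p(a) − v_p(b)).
v_5(34/19) = 0

Factor powers of 5 from the numerator and denominator of the reduced fraction: 34 = 5^0 · 34 and 19 = 5^0 · 19. Apply v_p(a/b) = v_p(a) − v_p(b): v_5(34/19) = 0 − 0 = 0.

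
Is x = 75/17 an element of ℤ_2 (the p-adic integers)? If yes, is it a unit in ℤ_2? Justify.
x ∈ ℤ_2^× (unit); v_2(x) = 0

ℤ_2 = {x ∈ ℚ_2 : v_2(x) ≥ 0} and ℤ_2^× = {x ∈ ℤ_2 : v_2(x) = 0}. Here v_2(75/17) = v_2(num) − v_2(den) = 0; compare against these criteria.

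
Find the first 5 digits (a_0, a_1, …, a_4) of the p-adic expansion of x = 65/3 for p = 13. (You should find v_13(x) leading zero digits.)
(a_0, …, a_4) = (0, 6, 4, 4, 4)

v_13(65/3) = 1, so a_0 = ... = a_0 = 0. Factor out: x = 13^1 · u with u = 5/3 a unit in ℤ_13. Expand u iteratively via a_{v+i} = u_i mod 13, u_{i+1} = (u_i − a_{v+i})/13:
  u_0 = 5/3;  a_1 = 6;  u_1 = (u_0 − 6)/13 = -1/3
  u_1 = -1/3;  a_2 = 4;  u_2 = (u_1 − 4)/13 = -1/3
  u_2 = -1/3;  a_3 = 4;  u_3 = (u_2 − 4)/13 = -1/3
  u_3 = -1/3;  a_4 = 4;  u_4 = (u_3 − 4)/13 = -1/3
Digits: (0, 6, 4, 4, 4).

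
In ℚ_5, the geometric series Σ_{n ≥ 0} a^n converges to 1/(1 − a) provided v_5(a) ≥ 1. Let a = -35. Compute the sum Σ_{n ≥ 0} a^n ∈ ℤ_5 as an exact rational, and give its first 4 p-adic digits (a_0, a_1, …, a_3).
Σ a^n = 1/(1 − a) = 1/36;  first 4 digits = (1, 3, 2, 1)

v_5(a) = 1 ≥ 1, so the series converges in ℤ_5 to 1/(1 − a) = 1/(1 − (-35)) = 1/36. Expand this rational in ℤ_5: compute digits iteratively via d_i = x_i mod 5, x_{i+1} = (x_i − d_i)/5. The first 4 digits are (1, 3, 2, 1).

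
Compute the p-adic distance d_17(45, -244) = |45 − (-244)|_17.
d_17(45, -244) = 1/289

Step 1 — x − y = 45 − (-244) = 289. Step 2 — v_17(289) = 2 (factor: 289 = (17^2 · 1); the sign does not affect v_p). Step 3 — |x − y|_17 = 17^{-2} = 1/289.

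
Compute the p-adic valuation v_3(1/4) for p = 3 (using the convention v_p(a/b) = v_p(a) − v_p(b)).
v_3(1/4) = 0

Factor powers of 3 from the numerator and denominator of the reduced fraction: 1 = 3^0 · 1 and 4 = 3^0 · 4. Apply v_p(a/b) = v_p(a) − v_p(b): v_3(1/4) = 0 − 0 = 0.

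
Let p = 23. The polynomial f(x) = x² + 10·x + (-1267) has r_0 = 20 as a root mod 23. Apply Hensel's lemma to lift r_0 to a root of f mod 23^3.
r_2 = 10899 (mod 12167)

Hensel: r_{i+1} = r_i − f(r_i)·(f′(r_i))^{-1} mod 23^{i+2}, f′(x) = 2x + 10. Iterate:
  r_0 = 20 (mod 23)
  r_1 = 319 (mod 529)
  r_2 = 10899 (mod 12167)
Final: r = 10899 satisfies f(r) ≡ 0 mod 23^3.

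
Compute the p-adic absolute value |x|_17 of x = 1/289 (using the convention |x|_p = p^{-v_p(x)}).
|1/289|_17 = 289

Step 1 — compute v_17(x) by factoring powers of 17 out of the numerator and denominator: v_17(1/289) = -2. Step 2 — apply |x|_p = p^{-v_p(x)} = 17^{2} = 289.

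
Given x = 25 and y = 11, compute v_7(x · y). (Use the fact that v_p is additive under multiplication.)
v_7(275) = 0

v_p(x) = 0 (factor: 25 = 7^0 · 25); v_p(y) = 0 (factor: 11 = 7^0 · 11). Additivity: v_p(xy) = v_p(x) + v_p(y) = 0 + 0 = 0. (Direct check: xy = 275 = 7^0 · (275).)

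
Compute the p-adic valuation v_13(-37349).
v_13(-37349) = 3

v_13(n) is the largest exponent k such that 13^k divides n. Factor out: -37349 = -13^3 · 17. (Sign doesn't affect v_p.) So v_13(-37349) = 3.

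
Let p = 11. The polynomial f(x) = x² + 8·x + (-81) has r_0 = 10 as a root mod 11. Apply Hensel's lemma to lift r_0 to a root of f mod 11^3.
r_2 = 175 (mod 1331)

Hensel: r_{i+1} = r_i − f(r_i)·(f′(r_i))^{-1} mod 11^{i+2}, f′(x) = 2x + 8. Iterate:
  r_0 = 10 (mod 11)
  r_1 = 54 (mod 121)
  r_2 = 175 (mod 1331)
Final: r = 175 satisfies f(r) ≡ 0 mod 11^3.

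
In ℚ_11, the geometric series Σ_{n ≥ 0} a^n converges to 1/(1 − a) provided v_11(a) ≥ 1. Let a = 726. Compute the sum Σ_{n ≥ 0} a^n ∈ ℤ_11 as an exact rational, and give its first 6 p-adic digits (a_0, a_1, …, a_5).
Σ a^n = 1/(1 − a) = -1/725;  first 6 digits = (1, 0, 6, 0, 3, 3)

v_11(a) = 2 ≥ 1, so the series converges in ℤ_11 to 1/(1 − a) = 1/(1 − 726) = -1/725. Expand this rational in ℤ_11: compute digits iteratively via d_i = x_i mod 11, x_{i+1} = (x_i − d_i)/11. The first 6 digits are (1, 0, 6, 0, 3, 3).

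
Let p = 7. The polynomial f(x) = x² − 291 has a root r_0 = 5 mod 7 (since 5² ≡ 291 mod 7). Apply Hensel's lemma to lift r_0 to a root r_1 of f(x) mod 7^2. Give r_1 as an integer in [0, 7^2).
r_1 = 12 (mod 49)

Hensel's recurrence: r_{i+1} = r_i − f(r_i)·(f′(r_i))^{-1} mod 7^{i+2}, with f′(x) = 2x. Iterate:
  r_0 = 5 (mod 7)
  r_1 = 12 (mod 49)
Final: r_1 = 12, and one checks f(r_1) ≡ 0 mod 7^2.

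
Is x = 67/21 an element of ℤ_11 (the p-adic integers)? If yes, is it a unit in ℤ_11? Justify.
x ∈ ℤ_11^× (unit); v_11(x) = 0

ℤ_11 = {x ∈ ℚ_11 : v_11(x) ≥ 0} and ℤ_11^× = {x ∈ ℤ_11 : v_11(x) = 0}. Here v_11(67/21) = v_11(num) − v_11(den) = 0; compare against these criteria.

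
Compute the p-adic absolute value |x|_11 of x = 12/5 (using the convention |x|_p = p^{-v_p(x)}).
|12/5|_11 = 1

Step 1 — compute v_11(x) by factoring powers of 11 out of the numerator and denominator: v_11(12/5) = 0. Step 2 — apply |x|_p = p^{-v_p(x)} = 11^{0} = 1.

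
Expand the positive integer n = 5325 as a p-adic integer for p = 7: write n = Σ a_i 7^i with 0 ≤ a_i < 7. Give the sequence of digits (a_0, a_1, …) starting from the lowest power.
(a_0, a_1, …) = (5, 4, 3, 1, 2)

Repeated division by 7 gives the digits low-to-high: 5325 = 5 + 4·7^1 + 3·7^2 + 1·7^3 + 2·7^4. Digit sequence: (5, 4, 3, 1, 2).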